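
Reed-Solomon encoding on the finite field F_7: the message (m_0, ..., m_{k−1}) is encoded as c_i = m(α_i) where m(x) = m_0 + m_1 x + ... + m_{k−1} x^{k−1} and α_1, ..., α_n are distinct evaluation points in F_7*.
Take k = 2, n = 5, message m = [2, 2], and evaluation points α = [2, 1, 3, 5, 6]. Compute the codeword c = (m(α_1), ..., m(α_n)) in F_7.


c = [6, 4, 1, 5, 0]

Message polynomial: m(x) = 2 + 2·x (mod 7).
For each evaluation point α_i, compute m(α_i) mod 7:
  α_1 = 2: Horner steps 2 → 6, so m(2) = 6.
  α_2 = 1: Horner steps 2 → 4, so m(1) = 4.
  α_3 = 3: Horner steps 2 → 1, so m(3) = 1.
  α_4 = 5: Horner steps 2 → 5, so m(5) = 5.
  α_5 = 6: Horner steps 2 → 0, so m(6) = 0.
Codeword c = [6, 4, 1, 5, 0] ∈ F_7^5.


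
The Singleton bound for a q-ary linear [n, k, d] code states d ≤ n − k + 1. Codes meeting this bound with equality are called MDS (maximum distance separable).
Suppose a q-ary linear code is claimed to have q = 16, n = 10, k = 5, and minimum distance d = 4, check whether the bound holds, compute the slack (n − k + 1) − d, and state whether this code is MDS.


Singleton RHS = n − k + 1 = 6, slack = 2, bound satisfied, not MDS.

Singleton bound: d ≤ n − k + 1.
Here n = 10, k = 5, so n − k + 1 = 6.
Given d = 4, check d ≤ 6: YES.
Slack = (n − k + 1) − d = 2.
The code is NOT MDS (slack = 2 > 0).
Description: the claimed parameters are [10, 5, 4]_16; such a code would be non-MDS.


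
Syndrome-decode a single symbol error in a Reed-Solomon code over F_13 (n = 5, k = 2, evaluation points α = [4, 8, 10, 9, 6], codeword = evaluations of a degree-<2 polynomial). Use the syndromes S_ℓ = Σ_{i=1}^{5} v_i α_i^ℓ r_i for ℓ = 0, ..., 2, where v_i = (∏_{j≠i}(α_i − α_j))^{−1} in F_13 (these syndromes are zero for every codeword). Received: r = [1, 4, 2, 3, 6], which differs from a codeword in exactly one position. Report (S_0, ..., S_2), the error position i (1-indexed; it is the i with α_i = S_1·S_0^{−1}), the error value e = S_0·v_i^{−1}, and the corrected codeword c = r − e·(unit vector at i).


S = (1, 4, 3), error at position 1, error magnitude e = 6, c = [8, 4, 2, 3, 6].

Step 1: column multipliers v_i = (∏_{j≠i}(α_i − α_j))^{−1} mod 13.
  i = 1 (α = 4): (4−8)(4−10)(4−9)(4−6) = (−4)·(−6)·(−5)·(−2) = 240 ≡ 6, so v_1 = 6^{−1} = 11 (mod 13).
  i = 2 (α = 8): (8−4)(8−10)(8−9)(8−6) = 4·(−2)·(−1)·2 = 16 ≡ 3, so v_2 = 3^{−1} = 9 (mod 13).
  i = 3 (α = 10): (10−4)(10−8)(10−9)(10−6) = 6·2·1·4 = 48 ≡ 9, so v_3 = 9^{−1} = 3 (mod 13).
  i = 4 (α = 9): (9−4)(9−8)(9−10)(9−6) = 5·1·(−1)·3 = −15 ≡ 11, so v_4 = 11^{−1} = 6 (mod 13).
  i = 5 (α = 6): (6−4)(6−8)(6−10)(6−9) = 2·(−2)·(−4)·(−3) = −48 ≡ 4, so v_5 = 4^{−1} = 10 (mod 13).
  v = [11, 9, 3, 6, 10].
Step 2: syndromes of r = [1, 4, 2, 3, 6] (all sums mod 13).
  S_0 = Σ v_i r_i = 11·1 + 9·4 + 3·2 + 6·3 + 10·6 = 131 ≡ 1.
  S_1 = Σ v_i α_i r_i = 11·4·1 + 9·8·4 + 3·10·2 + 6·9·3 + 10·6·6 = 914 ≡ 4.
  α_i^2 mod 13 = [3, 12, 9, 3, 10].
  S_2 = Σ v_i α_i^2 r_i = 11·3·1 + 9·12·4 + 3·9·2 + 6·3·3 + 10·10·6 = 1173 ≡ 3.
  S = (1, 4, 3) ≠ 0, so r is not a codeword (an error is present).
Step 3: locate the error. For a single error e at position i, S_ℓ = v_i·e·α_i^ℓ, so α_err = S_1/S_0.
  S_0^{−1} = 1^{−1} = 1 (mod 13), so α_err = 4·1 = 4 ≡ 4 = α_1. Error position i = 1.
  Consistency check: S_2/S_1 = 3·10 = 30 ≡ 4 = α_err ✓ (single-error assumption holds).
Step 4: error magnitude e = S_0/v_1 = S_0·∏_{j≠1}(α_1 − α_j) = 1·6 = 6 ≡ 6 (mod 13).
Step 5: correct position 1: c_1 = r_1 − e = 1 − 6 ≡ 8 (mod 13). Hence c = [8, 4, 2, 3, 6].
  Check: interpolating c through the α_i gives m(x) = 12 + 12·x (degree < 2) with m(α_i) = c_i for every i, so c is indeed a codeword.


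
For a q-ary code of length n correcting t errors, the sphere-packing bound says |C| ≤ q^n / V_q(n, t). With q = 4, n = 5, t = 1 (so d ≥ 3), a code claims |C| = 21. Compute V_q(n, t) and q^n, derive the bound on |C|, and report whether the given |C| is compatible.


V_q(n, t) = 16, q^n = 1024, Hamming bound = 64, |C| = 21 ≤ bound (satisfied).

Step 1: Compute V_q(n, t) = Σ_{j=0}^1 C(n, j) (q−1)^j.
  j = 0: C(5,0)·(3)^0 = 1·1 = 1.
  j = 1: C(5,1)·(3)^1 = 5·3 = 15.
  V_q(n, t) = 1 + 15 = 16.
Step 2: q^n = 4^5 = 1024.
Step 3: Hamming bound ⌊q^n / V_q(n,t)⌋ = ⌊1024/16⌋ = 64.
Step 4: Compare |C| = 21 to 64: satisfied.
The claimed |C| lies below the Hamming bound.


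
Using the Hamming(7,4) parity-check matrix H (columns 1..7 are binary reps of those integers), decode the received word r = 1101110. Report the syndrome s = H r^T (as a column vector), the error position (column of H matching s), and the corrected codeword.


s = (1, 0, 0)^T, error position = 4, corrected codeword c = 1100110

Compute s = H r^T mod 2 one row at a time:
  s_1 = 1 + 1 + 1 + 0 = 3 ≡ 1 (mod 2).
  s_2 = 1 + 0 + 1 + 0 = 2 ≡ 0 (mod 2).
  s_3 = 1 + 0 + 1 + 0 = 2 ≡ 0 (mod 2).
s = (1, 0, 0)^T — this equals column 4 of H (binary 100), so error is at position 4.
Correct: flip bit 4 of r = 1101110 to get c = 1100110.


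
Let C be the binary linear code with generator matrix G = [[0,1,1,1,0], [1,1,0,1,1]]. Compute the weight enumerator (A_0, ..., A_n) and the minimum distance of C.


Weight distribution: A_0 = 1, A_3 = 2, A_4 = 1. Minimum distance d = 3.

Enumerate all 2^2 = 4 messages m ∈ F_2^2.
For each, compute codeword c = mG in F_2^5, then tally its weight.
  m = 00 → c = 00000, weight = 0.
  m = 10 → c = 01110, weight = 3.
  m = 01 → c = 11011, weight = 4.
  m = 11 → c = 10101, weight = 3.
Tally weights:
  weight 0: 1 codewords.
  weight 3: 2 codewords.
  weight 4: 1 codewords.
Minimum distance d = smallest w > 0 with A_w > 0 = 3.
Sanity: Σ A_w = 4 = 2^2 = 4 ✓.


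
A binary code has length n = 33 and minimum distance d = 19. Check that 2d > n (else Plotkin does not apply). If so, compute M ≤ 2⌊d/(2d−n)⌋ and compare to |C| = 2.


Plotkin bound M ≤ 6; given |C| = 2 ≤ bound (satisfied).

Check applicability: 2d = 38, n = 33.
2d − n = 5 > 0, so Plotkin applies.
Compute d/(2d−n) = 19/5 ≈ 3.8000.
⌊d/(2d−n)⌋ = 3.
Plotkin bound: M ≤ 2·3 = 6.
Given |C| = 2, check: satisfied.
This |C| is below the Plotkin bound.


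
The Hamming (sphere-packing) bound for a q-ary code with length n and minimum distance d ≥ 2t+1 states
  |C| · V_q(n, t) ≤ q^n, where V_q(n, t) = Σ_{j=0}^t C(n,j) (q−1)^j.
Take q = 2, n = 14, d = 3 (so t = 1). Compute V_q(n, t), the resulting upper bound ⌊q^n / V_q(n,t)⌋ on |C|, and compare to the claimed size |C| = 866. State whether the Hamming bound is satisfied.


V_q(n, t) = 15, q^n = 16384, Hamming bound = 1092, |C| = 866 ≤ bound (satisfied).

Step 1: Compute V_q(n, t) = Σ_{j=0}^1 C(n, j) (q−1)^j.
  j = 0: C(14,0)·(1)^0 = 1·1 = 1.
  j = 1: C(14,1)·(1)^1 = 14·1 = 14.
  V_q(n, t) = 1 + 14 = 15.
Step 2: q^n = 2^14 = 16384.
Step 3: Hamming bound ⌊q^n / V_q(n,t)⌋ = ⌊16384/15⌋ = 1092.
Step 4: Compare |C| = 866 to 1092: satisfied.
The claimed |C| lies below the Hamming bound.


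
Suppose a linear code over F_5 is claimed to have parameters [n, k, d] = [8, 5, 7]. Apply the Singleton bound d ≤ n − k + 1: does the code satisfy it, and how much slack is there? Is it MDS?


Singleton RHS = n − k + 1 = 4, slack = -3, bound violated (no such code; not MDS).

Singleton bound: d ≤ n − k + 1.
Here n = 8, k = 5, so n − k + 1 = 4.
Given d = 7, check d ≤ 4: NO.
Slack = (n − k + 1) − d = -3.
The slack is negative: d = 7 exceeds n − k + 1 = 4 by 3, so the Singleton bound is violated and no linear [8, 5, 7]_5 code can exist. In particular it is not MDS (MDS requires d = n − k + 1 exactly).
Description: the claimed parameters are [8, 5, 7]_5; such a code would be impossible (violates the Singleton bound).


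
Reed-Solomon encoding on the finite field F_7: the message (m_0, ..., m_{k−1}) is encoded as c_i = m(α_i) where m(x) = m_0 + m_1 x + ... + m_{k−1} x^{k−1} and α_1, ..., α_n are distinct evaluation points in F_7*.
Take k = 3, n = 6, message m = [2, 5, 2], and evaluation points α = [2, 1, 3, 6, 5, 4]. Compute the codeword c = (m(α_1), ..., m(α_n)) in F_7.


c = [6, 2, 0, 6, 0, 5]

Message polynomial: m(x) = 2 + 5·x + 2·x^2 (mod 7).
For each evaluation point α_i, compute m(α_i) mod 7:
  α_1 = 2: Horner steps 2 → 2 → 6, so m(2) = 6.
  α_2 = 1: Horner steps 2 → 0 → 2, so m(1) = 2.
  α_3 = 3: Horner steps 2 → 4 → 0, so m(3) = 0.
  α_4 = 6: Horner steps 2 → 3 → 6, so m(6) = 6.
  α_5 = 5: Horner steps 2 → 1 → 0, so m(5) = 0.
  α_6 = 4: Horner steps 2 → 6 → 5, so m(4) = 5.
Codeword c = [6, 2, 0, 6, 0, 5] ∈ F_7^6.


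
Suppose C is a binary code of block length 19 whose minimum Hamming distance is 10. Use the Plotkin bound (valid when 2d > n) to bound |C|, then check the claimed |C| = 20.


Plotkin bound M ≤ 20; given |C| = 20 ≤ bound (satisfied).

Check applicability: 2d = 20, n = 19.
2d − n = 1 > 0, so Plotkin applies.
Compute d/(2d−n) = 10/1 ≈ 10.0000.
⌊d/(2d−n)⌋ = 10.
Plotkin bound: M ≤ 2·10 = 20.
Given |C| = 20, check: satisfied.
This |C| is at the Plotkin bound.


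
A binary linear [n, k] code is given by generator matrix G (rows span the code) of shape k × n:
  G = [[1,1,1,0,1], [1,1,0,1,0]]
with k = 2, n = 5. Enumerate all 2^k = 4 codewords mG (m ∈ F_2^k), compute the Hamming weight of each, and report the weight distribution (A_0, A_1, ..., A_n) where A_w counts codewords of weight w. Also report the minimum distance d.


Weight distribution: A_0 = 1, A_3 = 2, A_4 = 1. Minimum distance d = 3.

Enumerate all 2^2 = 4 messages m ∈ F_2^2.
For each, compute codeword c = mG in F_2^5, then tally its weight.
  m = 00 → c = 00000, weight = 0.
  m = 10 → c = 11101, weight = 4.
  m = 01 → c = 11010, weight = 3.
  m = 11 → c = 00111, weight = 3.
Tally weights:
  weight 0: 1 codewords.
  weight 3: 2 codewords.
  weight 4: 1 codewords.
Minimum distance d = smallest w > 0 with A_w > 0 = 3.
Sanity: Σ A_w = 4 = 2^2 = 4 ✓.


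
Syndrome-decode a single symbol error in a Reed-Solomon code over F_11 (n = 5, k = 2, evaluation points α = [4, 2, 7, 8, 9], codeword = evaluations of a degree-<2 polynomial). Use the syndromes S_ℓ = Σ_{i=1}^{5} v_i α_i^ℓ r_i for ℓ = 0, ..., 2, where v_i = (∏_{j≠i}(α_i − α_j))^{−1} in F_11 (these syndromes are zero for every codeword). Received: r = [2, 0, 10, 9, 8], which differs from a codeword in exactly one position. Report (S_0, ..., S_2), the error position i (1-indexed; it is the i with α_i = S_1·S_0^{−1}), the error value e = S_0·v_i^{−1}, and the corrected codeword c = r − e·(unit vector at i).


S = (9, 7, 3), error at position 2, error magnitude e = 7, c = [2, 4, 10, 9, 8].

Step 1: column multipliers v_i = (∏_{j≠i}(α_i − α_j))^{−1} mod 11.
  i = 1 (α = 4): (4−2)(4−7)(4−8)(4−9) = 2·(−3)·(−4)·(−5) = −120 ≡ 1, so v_1 = 1^{−1} = 1 (mod 11).
  i = 2 (α = 2): (2−4)(2−7)(2−8)(2−9) = (−2)·(−5)·(−6)·(−7) = 420 ≡ 2, so v_2 = 2^{−1} = 6 (mod 11).
  i = 3 (α = 7): (7−4)(7−2)(7−8)(7−9) = 3·5·(−1)·(−2) = 30 ≡ 8, so v_3 = 8^{−1} = 7 (mod 11).
  i = 4 (α = 8): (8−4)(8−2)(8−7)(8−9) = 4·6·1·(−1) = −24 ≡ 9, so v_4 = 9^{−1} = 5 (mod 11).
  i = 5 (α = 9): (9−4)(9−2)(9−7)(9−8) = 5·7·2·1 = 70 ≡ 4, so v_5 = 4^{−1} = 3 (mod 11).
  v = [1, 6, 7, 5, 3].
Step 2: syndromes of r = [2, 0, 10, 9, 8] (all sums mod 11).
  S_0 = Σ v_i r_i = 1·2 + 6·0 + 7·10 + 5·9 + 3·8 = 141 ≡ 9.
  S_1 = Σ v_i α_i r_i = 1·4·2 + 6·2·0 + 7·7·10 + 5·8·9 + 3·9·8 = 1074 ≡ 7.
  α_i^2 mod 11 = [5, 4, 5, 9, 4].
  S_2 = Σ v_i α_i^2 r_i = 1·5·2 + 6·4·0 + 7·5·10 + 5·9·9 + 3·4·8 = 861 ≡ 3.
  S = (9, 7, 3) ≠ 0, so r is not a codeword (an error is present).
Step 3: locate the error. For a single error e at position i, S_ℓ = v_i·e·α_i^ℓ, so α_err = S_1/S_0.
  S_0^{−1} = 9^{−1} = 5 (mod 11), so α_err = 7·5 = 35 ≡ 2 = α_2. Error position i = 2.
  Consistency check: S_2/S_1 = 3·8 = 24 ≡ 2 = α_err ✓ (single-error assumption holds).
Step 4: error magnitude e = S_0/v_2 = S_0·∏_{j≠2}(α_2 − α_j) = 9·2 = 18 ≡ 7 (mod 11).
Step 5: correct position 2: c_2 = r_2 − e = 0 − 7 ≡ 4 (mod 11). Hence c = [2, 4, 10, 9, 8].
  Check: interpolating c through the α_i gives m(x) = 6 + 10·x (degree < 2) with m(α_i) = c_i for every i, so c is indeed a codeword.


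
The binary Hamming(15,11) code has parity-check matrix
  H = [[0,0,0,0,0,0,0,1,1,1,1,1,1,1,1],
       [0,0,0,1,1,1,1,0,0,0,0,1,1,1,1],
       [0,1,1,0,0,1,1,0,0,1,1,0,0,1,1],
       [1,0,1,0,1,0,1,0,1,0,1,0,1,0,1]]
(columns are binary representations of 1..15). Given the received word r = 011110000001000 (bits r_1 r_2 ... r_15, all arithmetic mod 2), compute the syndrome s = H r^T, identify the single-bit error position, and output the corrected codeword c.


s = (1, 1, 0, 0)^T, error position = 12, corrected codeword c = 011110000000000

Compute s = H r^T mod 2 one row at a time:
  s_1 = 0 + 0 + 0 + 0 + 1 + 0 + 0 + 0 = 1 ≡ 1 (mod 2).
  s_2 = 1 + 1 + 0 + 0 + 1 + 0 + 0 + 0 = 3 ≡ 1 (mod 2).
  s_3 = 1 + 1 + 0 + 0 + 0 + 0 + 0 + 0 = 2 ≡ 0 (mod 2).
  s_4 = 0 + 1 + 1 + 0 + 0 + 0 + 0 + 0 = 2 ≡ 0 (mod 2).
s = (1, 1, 0, 0)^T — this equals column 12 of H (binary 1100), so error is at position 12.
Correct: flip bit 12 of r = 011110000001000 to get c = 011110000000000.


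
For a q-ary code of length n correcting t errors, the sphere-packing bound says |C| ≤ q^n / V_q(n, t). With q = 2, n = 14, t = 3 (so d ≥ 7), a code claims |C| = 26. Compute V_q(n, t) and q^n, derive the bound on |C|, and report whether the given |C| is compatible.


V_q(n, t) = 470, q^n = 16384, Hamming bound = 34, |C| = 26 ≤ bound (satisfied).

Step 1: Compute V_q(n, t) = Σ_{j=0}^3 C(n, j) (q−1)^j.
  j = 0: C(14,0)·(1)^0 = 1·1 = 1.
  j = 1: C(14,1)·(1)^1 = 14·1 = 14.
  j = 2: C(14,2)·(1)^2 = 91·1 = 91.
  j = 3: C(14,3)·(1)^3 = 364·1 = 364.
  V_q(n, t) = 1 + 14 + 91 + 364 = 470.
Step 2: q^n = 2^14 = 16384.
Step 3: Hamming bound ⌊q^n / V_q(n,t)⌋ = ⌊16384/470⌋ = 34.
Step 4: Compare |C| = 26 to 34: satisfied.
The claimed |C| lies below the Hamming bound.


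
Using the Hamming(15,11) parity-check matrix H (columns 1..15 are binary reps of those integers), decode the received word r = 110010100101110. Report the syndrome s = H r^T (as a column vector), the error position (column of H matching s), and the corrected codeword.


s = (0, 1, 0, 0)^T, error position = 4, corrected codeword c = 110110100101110

Compute s = H r^T mod 2 one row at a time:
  s_1 = 0 + 0 + 1 + 0 + 1 + 1 + 1 + 0 = 4 ≡ 0 (mod 2).
  s_2 = 0 + 1 + 0 + 1 + 1 + 1 + 1 + 0 = 5 ≡ 1 (mod 2).
  s_3 = 1 + 0 + 0 + 1 + 1 + 0 + 1 + 0 = 4 ≡ 0 (mod 2).
  s_4 = 1 + 0 + 1 + 1 + 0 + 0 + 1 + 0 = 4 ≡ 0 (mod 2).
s = (0, 1, 0, 0)^T — this equals column 4 of H (binary 0100), so error is at position 4.
Correct: flip bit 4 of r = 110010100101110 to get c = 110110100101110.


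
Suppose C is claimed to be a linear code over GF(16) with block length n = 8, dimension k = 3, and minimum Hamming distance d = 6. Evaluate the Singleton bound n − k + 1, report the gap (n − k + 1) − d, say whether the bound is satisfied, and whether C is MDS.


Singleton RHS = n − k + 1 = 6, slack = 0, bound satisfied, MDS.

Singleton bound: d ≤ n − k + 1.
Here n = 8, k = 3, so n − k + 1 = 6.
Given d = 6, check d ≤ 6: YES.
Slack = (n − k + 1) − d = 0.
The code is MDS (slack = 0).
Description: the claimed parameters are [8, 3, 6]_16; such a code would be MDS (meets Singleton bound).


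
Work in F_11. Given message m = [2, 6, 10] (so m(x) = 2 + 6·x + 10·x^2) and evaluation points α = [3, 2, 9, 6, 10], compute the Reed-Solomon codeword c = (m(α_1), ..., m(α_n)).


c = [0, 10, 8, 2, 6]

Message polynomial: m(x) = 2 + 6·x + 10·x^2 (mod 11).
For each evaluation point α_i, compute m(α_i) mod 11:
  α_1 = 3: Horner steps 10 → 3 → 0, so m(3) = 0.
  α_2 = 2: Horner steps 10 → 4 → 10, so m(2) = 10.
  α_3 = 9: Horner steps 10 → 8 → 8, so m(9) = 8.
  α_4 = 6: Horner steps 10 → 0 → 2, so m(6) = 2.
  α_5 = 10: Horner steps 10 → 7 → 6, so m(10) = 6.
Codeword c = [0, 10, 8, 2, 6] ∈ F_11^5.


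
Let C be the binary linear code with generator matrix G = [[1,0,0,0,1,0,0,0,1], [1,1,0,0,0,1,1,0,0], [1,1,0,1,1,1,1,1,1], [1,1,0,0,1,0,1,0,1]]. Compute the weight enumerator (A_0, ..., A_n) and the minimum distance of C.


Weight distribution: A_0 = 1, A_2 = 2, A_3 = 4, A_4 = 2, A_5 = 4, A_6 = 2, A_8 = 1. Minimum distance d = 2.

Enumerate all 2^4 = 16 messages m ∈ F_2^4.
For each, compute codeword c = mG in F_2^9, then tally its weight.
  m = 0000 → c = 000000000, weight = 0.
  m = 1000 → c = 100010001, weight = 3.
  m = 0100 → c = 110001100, weight = 4.
  m = 1100 → c = 010011101, weight = 5.
  m = 0010 → c = 110111111, weight = 8.
  m = 1010 → c = 010101110, weight = 5.
  m = 0110 → c = 000110011, weight = 4.
  m = 1110 → c = 100100010, weight = 3.
  m = 0001 → c = 110010101, weight = 5.
  m = 1001 → c = 010000100, weight = 2.
  m = 0101 → c = 000011001, weight = 3.
  m = 1101 → c = 100001000, weight = 2.
  m = 0011 → c = 000101010, weight = 3.
  m = 1011 → c = 100111011, weight = 6.
  m = 0111 → c = 110100110, weight = 5.
  m = 1111 → c = 010110111, weight = 6.
Tally weights:
  weight 0: 1 codewords.
  weight 2: 2 codewords.
  weight 3: 4 codewords.
  weight 4: 2 codewords.
  weight 5: 4 codewords.
  weight 6: 2 codewords.
  weight 8: 1 codewords.
Minimum distance d = smallest w > 0 with A_w > 0 = 2.
Sanity: Σ A_w = 16 = 2^4 = 16 ✓.


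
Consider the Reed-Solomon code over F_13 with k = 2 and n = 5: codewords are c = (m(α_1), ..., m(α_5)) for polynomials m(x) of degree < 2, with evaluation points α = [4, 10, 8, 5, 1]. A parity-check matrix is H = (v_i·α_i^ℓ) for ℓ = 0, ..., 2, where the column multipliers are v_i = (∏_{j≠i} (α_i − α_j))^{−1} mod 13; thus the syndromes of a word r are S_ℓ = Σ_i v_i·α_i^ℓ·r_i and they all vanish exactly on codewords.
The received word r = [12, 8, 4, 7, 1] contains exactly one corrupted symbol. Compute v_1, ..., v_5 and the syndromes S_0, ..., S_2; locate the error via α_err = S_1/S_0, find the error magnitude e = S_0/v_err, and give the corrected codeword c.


S = (12, 5, 1), error at position 3, error magnitude e = 12, c = [12, 8, 5, 7, 1].

Step 1: column multipliers v_i = (∏_{j≠i}(α_i − α_j))^{−1} mod 13.
  i = 1 (α = 4): (4−10)(4−8)(4−5)(4−1) = (−6)·(−4)·(−1)·3 = −72 ≡ 6, so v_1 = 6^{−1} = 11 (mod 13).
  i = 2 (α = 10): (10−4)(10−8)(10−5)(10−1) = 6·2·5·9 = 540 ≡ 7, so v_2 = 7^{−1} = 2 (mod 13).
  i = 3 (α = 8): (8−4)(8−10)(8−5)(8−1) = 4·(−2)·3·7 = −168 ≡ 1, so v_3 = 1^{−1} = 1 (mod 13).
  i = 4 (α = 5): (5−4)(5−10)(5−8)(5−1) = 1·(−5)·(−3)·4 = 60 ≡ 8, so v_4 = 8^{−1} = 5 (mod 13).
  i = 5 (α = 1): (1−4)(1−10)(1−8)(1−5) = (−3)·(−9)·(−7)·(−4) = 756 ≡ 2, so v_5 = 2^{−1} = 7 (mod 13).
  v = [11, 2, 1, 5, 7].
Step 2: syndromes of r = [12, 8, 4, 7, 1] (all sums mod 13).
  S_0 = Σ v_i r_i = 11·12 + 2·8 + 1·4 + 5·7 + 7·1 = 194 ≡ 12.
  S_1 = Σ v_i α_i r_i = 11·4·12 + 2·10·8 + 1·8·4 + 5·5·7 + 7·1·1 = 902 ≡ 5.
  α_i^2 mod 13 = [3, 9, 12, 12, 1].
  S_2 = Σ v_i α_i^2 r_i = 11·3·12 + 2·9·8 + 1·12·4 + 5·12·7 + 7·1·1 = 1015 ≡ 1.
  S = (12, 5, 1) ≠ 0, so r is not a codeword (an error is present).
Step 3: locate the error. For a single error e at position i, S_ℓ = v_i·e·α_i^ℓ, so α_err = S_1/S_0.
  S_0^{−1} = 12^{−1} = 12 (mod 13), so α_err = 5·12 = 60 ≡ 8 = α_3. Error position i = 3.
  Consistency check: S_2/S_1 = 1·8 = 8 ≡ 8 = α_err ✓ (single-error assumption holds).
Step 4: error magnitude e = S_0/v_3 = S_0·∏_{j≠3}(α_3 − α_j) = 12·1 = 12 ≡ 12 (mod 13).
Step 5: correct position 3: c_3 = r_3 − e = 4 − 12 ≡ 5 (mod 13). Hence c = [12, 8, 5, 7, 1].
  Check: interpolating c through the α_i gives m(x) = 6 + 8·x (degree < 2) with m(α_i) = c_i for every i, so c is indeed a codeword.


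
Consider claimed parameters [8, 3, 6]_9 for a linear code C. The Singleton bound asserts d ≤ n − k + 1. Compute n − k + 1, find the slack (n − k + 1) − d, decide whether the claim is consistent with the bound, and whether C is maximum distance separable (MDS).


Singleton RHS = n − k + 1 = 6, slack = 0, bound satisfied, MDS.

Singleton bound: d ≤ n − k + 1.
Here n = 8, k = 3, so n − k + 1 = 6.
Given d = 6, check d ≤ 6: YES.
Slack = (n − k + 1) − d = 0.
The code is MDS (slack = 0).
Description: the claimed parameters are [8, 3, 6]_9; such a code would be MDS (meets Singleton bound).


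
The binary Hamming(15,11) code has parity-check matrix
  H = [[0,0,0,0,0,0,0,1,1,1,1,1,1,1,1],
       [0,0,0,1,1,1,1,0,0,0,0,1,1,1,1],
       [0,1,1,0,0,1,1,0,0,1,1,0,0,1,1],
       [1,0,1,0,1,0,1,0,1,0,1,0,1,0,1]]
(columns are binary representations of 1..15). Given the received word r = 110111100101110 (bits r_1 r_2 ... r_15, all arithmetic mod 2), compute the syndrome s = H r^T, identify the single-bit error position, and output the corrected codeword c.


s = (0, 1, 1, 0)^T, error position = 6, corrected codeword c = 110110100101110

Compute s = H r^T mod 2 one row at a time:
  s_1 = 0 + 0 + 1 + 0 + 1 + 1 + 1 + 0 = 4 ≡ 0 (mod 2).
  s_2 = 1 + 1 + 1 + 1 + 1 + 1 + 1 + 0 = 7 ≡ 1 (mod 2).
  s_3 = 1 + 0 + 1 + 1 + 1 + 0 + 1 + 0 = 5 ≡ 1 (mod 2).
  s_4 = 1 + 0 + 1 + 1 + 0 + 0 + 1 + 0 = 4 ≡ 0 (mod 2).
s = (0, 1, 1, 0)^T — this equals column 6 of H (binary 0110), so error is at position 6.
Correct: flip bit 6 of r = 110111100101110 to get c = 110110100101110.


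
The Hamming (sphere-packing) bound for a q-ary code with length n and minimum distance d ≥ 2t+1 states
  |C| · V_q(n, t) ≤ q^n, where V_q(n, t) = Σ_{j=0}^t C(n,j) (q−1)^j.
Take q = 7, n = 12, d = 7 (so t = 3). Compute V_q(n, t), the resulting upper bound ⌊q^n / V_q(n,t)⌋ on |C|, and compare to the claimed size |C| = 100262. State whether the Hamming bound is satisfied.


V_q(n, t) = 49969, q^n = 13841287201, Hamming bound = 276997, |C| = 100262 ≤ bound (satisfied).

Step 1: Compute V_q(n, t) = Σ_{j=0}^3 C(n, j) (q−1)^j.
  j = 0: C(12,0)·(6)^0 = 1·1 = 1.
  j = 1: C(12,1)·(6)^1 = 12·6 = 72.
  j = 2: C(12,2)·(6)^2 = 66·36 = 2376.
  j = 3: C(12,3)·(6)^3 = 220·216 = 47520.
  V_q(n, t) = 1 + 72 + 2376 + 47520 = 49969.
Step 2: q^n = 7^12 = 13841287201.
Step 3: Hamming bound ⌊q^n / V_q(n,t)⌋ = ⌊13841287201/49969⌋ = 276997.
Step 4: Compare |C| = 100262 to 276997: satisfied.
The claimed |C| lies below the Hamming bound.


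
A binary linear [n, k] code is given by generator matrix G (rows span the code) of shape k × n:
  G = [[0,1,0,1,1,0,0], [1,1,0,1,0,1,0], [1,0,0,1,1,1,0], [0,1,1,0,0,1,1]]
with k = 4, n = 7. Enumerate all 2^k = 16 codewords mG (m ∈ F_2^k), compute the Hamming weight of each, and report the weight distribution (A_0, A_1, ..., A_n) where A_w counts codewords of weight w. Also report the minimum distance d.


Weight distribution: A_0 = 1, A_1 = 1, A_2 = 1, A_3 = 4, A_4 = 5, A_5 = 3, A_6 = 1. Minimum distance d = 1.

Enumerate all 2^4 = 16 messages m ∈ F_2^4.
For each, compute codeword c = mG in F_2^7, then tally its weight.
  m = 0000 → c = 0000000, weight = 0.
  m = 1000 → c = 0101100, weight = 3.
  m = 0100 → c = 1101010, weight = 4.
  m = 1100 → c = 1000110, weight = 3.
  m = 0010 → c = 1001110, weight = 4.
  m = 1010 → c = 1100010, weight = 3.
  m = 0110 → c = 0100100, weight = 2.
  m = 1110 → c = 0001000, weight = 1.
  m = 0001 → c = 0110011, weight = 4.
  m = 1001 → c = 0011111, weight = 5.
  m = 0101 → c = 1011001, weight = 4.
  m = 1101 → c = 1110101, weight = 5.
  m = 0011 → c = 1111101, weight = 6.
  m = 1011 → c = 1010001, weight = 3.
  m = 0111 → c = 0010111, weight = 4.
  m = 1111 → c = 0111011, weight = 5.
Tally weights:
  weight 0: 1 codewords.
  weight 1: 1 codewords.
  weight 2: 1 codewords.
  weight 3: 4 codewords.
  weight 4: 5 codewords.
  weight 5: 3 codewords.
  weight 6: 1 codewords.
Minimum distance d = smallest w > 0 with A_w > 0 = 1.
Sanity: Σ A_w = 16 = 2^4 = 16 ✓.


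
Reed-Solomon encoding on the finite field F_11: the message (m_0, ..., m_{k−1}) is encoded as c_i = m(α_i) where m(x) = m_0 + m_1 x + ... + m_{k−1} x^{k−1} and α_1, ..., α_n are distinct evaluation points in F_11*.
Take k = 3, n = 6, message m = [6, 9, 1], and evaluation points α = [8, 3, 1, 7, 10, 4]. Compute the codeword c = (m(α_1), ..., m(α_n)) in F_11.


c = [10, 9, 5, 8, 9, 3]

Message polynomial: m(x) = 6 + 9·x + 1·x^2 (mod 11).
For each evaluation point α_i, compute m(α_i) mod 11:
  α_1 = 8: Horner steps 1 → 6 → 10, so m(8) = 10.
  α_2 = 3: Horner steps 1 → 1 → 9, so m(3) = 9.
  α_3 = 1: Horner steps 1 → 10 → 5, so m(1) = 5.
  α_4 = 7: Horner steps 1 → 5 → 8, so m(7) = 8.
  α_5 = 10: Horner steps 1 → 8 → 9, so m(10) = 9.
  α_6 = 4: Horner steps 1 → 2 → 3, so m(4) = 3.
Codeword c = [10, 9, 5, 8, 9, 3] ∈ F_11^6.


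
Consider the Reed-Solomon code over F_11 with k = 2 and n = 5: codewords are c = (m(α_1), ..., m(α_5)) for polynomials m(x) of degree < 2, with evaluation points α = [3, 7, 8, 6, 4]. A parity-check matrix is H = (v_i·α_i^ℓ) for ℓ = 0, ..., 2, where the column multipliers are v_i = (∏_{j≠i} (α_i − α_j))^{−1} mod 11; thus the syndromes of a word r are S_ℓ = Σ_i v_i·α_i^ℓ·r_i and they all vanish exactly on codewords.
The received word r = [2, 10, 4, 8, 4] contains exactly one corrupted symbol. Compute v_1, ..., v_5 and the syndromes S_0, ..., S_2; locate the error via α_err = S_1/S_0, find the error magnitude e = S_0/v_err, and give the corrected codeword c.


S = (2, 5, 7), error at position 3, error magnitude e = 3, c = [2, 10, 1, 8, 4].

Step 1: column multipliers v_i = (∏_{j≠i}(α_i − α_j))^{−1} mod 11.
  i = 1 (α = 3): (3−7)(3−8)(3−6)(3−4) = (−4)·(−5)·(−3)·(−1) = 60 ≡ 5, so v_1 = 5^{−1} = 9 (mod 11).
  i = 2 (α = 7): (7−3)(7−8)(7−6)(7−4) = 4·(−1)·1·3 = −12 ≡ 10, so v_2 = 10^{−1} = 10 (mod 11).
  i = 3 (α = 8): (8−3)(8−7)(8−6)(8−4) = 5·1·2·4 = 40 ≡ 7, so v_3 = 7^{−1} = 8 (mod 11).
  i = 4 (α = 6): (6−3)(6−7)(6−8)(6−4) = 3·(−1)·(−2)·2 = 12 ≡ 1, so v_4 = 1^{−1} = 1 (mod 11).
  i = 5 (α = 4): (4−3)(4−7)(4−8)(4−6) = 1·(−3)·(−4)·(−2) = −24 ≡ 9, so v_5 = 9^{−1} = 5 (mod 11).
  v = [9, 10, 8, 1, 5].
Step 2: syndromes of r = [2, 10, 4, 8, 4] (all sums mod 11).
  S_0 = Σ v_i r_i = 9·2 + 10·10 + 8·4 + 1·8 + 5·4 = 178 ≡ 2.
  S_1 = Σ v_i α_i r_i = 9·3·2 + 10·7·10 + 8·8·4 + 1·6·8 + 5·4·4 = 1138 ≡ 5.
  α_i^2 mod 11 = [9, 5, 9, 3, 5].
  S_2 = Σ v_i α_i^2 r_i = 9·9·2 + 10·5·10 + 8·9·4 + 1·3·8 + 5·5·4 = 1074 ≡ 7.
  S = (2, 5, 7) ≠ 0, so r is not a codeword (an error is present).
Step 3: locate the error. For a single error e at position i, S_ℓ = v_i·e·α_i^ℓ, so α_err = S_1/S_0.
  S_0^{−1} = 2^{−1} = 6 (mod 11), so α_err = 5·6 = 30 ≡ 8 = α_3. Error position i = 3.
  Consistency check: S_2/S_1 = 7·9 = 63 ≡ 8 = α_err ✓ (single-error assumption holds).
Step 4: error magnitude e = S_0/v_3 = S_0·∏_{j≠3}(α_3 − α_j) = 2·7 = 14 ≡ 3 (mod 11).
Step 5: correct position 3: c_3 = r_3 − e = 4 − 3 ≡ 1 (mod 11). Hence c = [2, 10, 1, 8, 4].
  Check: interpolating c through the α_i gives m(x) = 7 + 2·x (degree < 2) with m(α_i) = c_i for every i, so c is indeed a codeword.


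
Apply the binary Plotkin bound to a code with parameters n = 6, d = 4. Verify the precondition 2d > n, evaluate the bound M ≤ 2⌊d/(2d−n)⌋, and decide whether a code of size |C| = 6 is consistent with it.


Plotkin bound M ≤ 4; given |C| = 6 > bound (violated).

Check applicability: 2d = 8, n = 6.
2d − n = 2 > 0, so Plotkin applies.
Compute d/(2d−n) = 4/2 ≈ 2.0000.
⌊d/(2d−n)⌋ = 2.
Plotkin bound: M ≤ 2·2 = 4.
Given |C| = 6, check: VIOLATED.
This |C| is above the Plotkin bound, so no binary code with n = 6, d = 4 and 6 codewords exists.


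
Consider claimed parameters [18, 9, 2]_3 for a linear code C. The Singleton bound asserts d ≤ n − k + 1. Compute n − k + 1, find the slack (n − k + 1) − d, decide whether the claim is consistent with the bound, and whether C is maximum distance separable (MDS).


Singleton RHS = n − k + 1 = 10, slack = 8, bound satisfied, not MDS.

Singleton bound: d ≤ n − k + 1.
Here n = 18, k = 9, so n − k + 1 = 10.
Given d = 2, check d ≤ 10: YES.
Slack = (n − k + 1) − d = 8.
The code is NOT MDS (slack = 8 > 0).
Description: the claimed parameters are [18, 9, 2]_3; such a code would be non-MDS.


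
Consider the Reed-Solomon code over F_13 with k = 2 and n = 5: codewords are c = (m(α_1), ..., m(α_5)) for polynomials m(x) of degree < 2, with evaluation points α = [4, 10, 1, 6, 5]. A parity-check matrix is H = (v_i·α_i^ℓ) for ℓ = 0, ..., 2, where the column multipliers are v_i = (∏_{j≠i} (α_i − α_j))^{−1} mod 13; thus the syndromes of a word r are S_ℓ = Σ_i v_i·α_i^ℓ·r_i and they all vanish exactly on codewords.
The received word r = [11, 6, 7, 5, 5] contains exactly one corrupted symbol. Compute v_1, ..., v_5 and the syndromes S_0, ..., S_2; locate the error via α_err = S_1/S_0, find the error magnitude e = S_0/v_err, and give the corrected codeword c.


S = (7, 9, 6), error at position 5, error magnitude e = 10, c = [11, 6, 7, 5, 8].

Step 1: column multipliers v_i = (∏_{j≠i}(α_i − α_j))^{−1} mod 13.
  i = 1 (α = 4): (4−10)(4−1)(4−6)(4−5) = (−6)·3·(−2)·(−1) = −36 ≡ 3, so v_1 = 3^{−1} = 9 (mod 13).
  i = 2 (α = 10): (10−4)(10−1)(10−6)(10−5) = 6·9·4·5 = 1080 ≡ 1, so v_2 = 1^{−1} = 1 (mod 13).
  i = 3 (α = 1): (1−4)(1−10)(1−6)(1−5) = (−3)·(−9)·(−5)·(−4) = 540 ≡ 7, so v_3 = 7^{−1} = 2 (mod 13).
  i = 4 (α = 6): (6−4)(6−10)(6−1)(6−5) = 2·(−4)·5·1 = −40 ≡ 12, so v_4 = 12^{−1} = 12 (mod 13).
  i = 5 (α = 5): (5−4)(5−10)(5−1)(5−6) = 1·(−5)·4·(−1) = 20 ≡ 7, so v_5 = 7^{−1} = 2 (mod 13).
  v = [9, 1, 2, 12, 2].
Step 2: syndromes of r = [11, 6, 7, 5, 5] (all sums mod 13).
  S_0 = Σ v_i r_i = 9·11 + 1·6 + 2·7 + 12·5 + 2·5 = 189 ≡ 7.
  S_1 = Σ v_i α_i r_i = 9·4·11 + 1·10·6 + 2·1·7 + 12·6·5 + 2·5·5 = 880 ≡ 9.
  α_i^2 mod 13 = [3, 9, 1, 10, 12].
  S_2 = Σ v_i α_i^2 r_i = 9·3·11 + 1·9·6 + 2·1·7 + 12·10·5 + 2·12·5 = 1085 ≡ 6.
  S = (7, 9, 6) ≠ 0, so r is not a codeword (an error is present).
Step 3: locate the error. For a single error e at position i, S_ℓ = v_i·e·α_i^ℓ, so α_err = S_1/S_0.
  S_0^{−1} = 7^{−1} = 2 (mod 13), so α_err = 9·2 = 18 ≡ 5 = α_5. Error position i = 5.
  Consistency check: S_2/S_1 = 6·3 = 18 ≡ 5 = α_err ✓ (single-error assumption holds).
Step 4: error magnitude e = S_0/v_5 = S_0·∏_{j≠5}(α_5 − α_j) = 7·7 = 49 ≡ 10 (mod 13).
Step 5: correct position 5: c_5 = r_5 − e = 5 − 10 ≡ 8 (mod 13). Hence c = [11, 6, 7, 5, 8].
  Check: interpolating c through the α_i gives m(x) = 10 + 10·x (degree < 2) with m(α_i) = c_i for every i, so c is indeed a codeword.


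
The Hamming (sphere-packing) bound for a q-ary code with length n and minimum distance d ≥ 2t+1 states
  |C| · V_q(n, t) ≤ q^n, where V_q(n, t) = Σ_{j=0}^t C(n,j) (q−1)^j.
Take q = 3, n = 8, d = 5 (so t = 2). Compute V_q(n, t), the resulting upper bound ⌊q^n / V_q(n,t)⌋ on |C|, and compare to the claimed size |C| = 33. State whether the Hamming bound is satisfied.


V_q(n, t) = 129, q^n = 6561, Hamming bound = 50, |C| = 33 ≤ bound (satisfied).

Step 1: Compute V_q(n, t) = Σ_{j=0}^2 C(n, j) (q−1)^j.
  j = 0: C(8,0)·(2)^0 = 1·1 = 1.
  j = 1: C(8,1)·(2)^1 = 8·2 = 16.
  j = 2: C(8,2)·(2)^2 = 28·4 = 112.
  V_q(n, t) = 1 + 16 + 112 = 129.
Step 2: q^n = 3^8 = 6561.
Step 3: Hamming bound ⌊q^n / V_q(n,t)⌋ = ⌊6561/129⌋ = 50.
Step 4: Compare |C| = 33 to 50: satisfied.
The claimed |C| lies below the Hamming bound.


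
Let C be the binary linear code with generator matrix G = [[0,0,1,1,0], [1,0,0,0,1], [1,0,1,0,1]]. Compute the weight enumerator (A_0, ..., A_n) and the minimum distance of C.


Weight distribution: A_0 = 1, A_1 = 2, A_2 = 2, A_3 = 2, A_4 = 1. Minimum distance d = 1.

Enumerate all 2^3 = 8 messages m ∈ F_2^3.
For each, compute codeword c = mG in F_2^5, then tally its weight.
  m = 000 → c = 00000, weight = 0.
  m = 100 → c = 00110, weight = 2.
  m = 010 → c = 10001, weight = 2.
  m = 110 → c = 10111, weight = 4.
  m = 001 → c = 10101, weight = 3.
  m = 101 → c = 10011, weight = 3.
  m = 011 → c = 00100, weight = 1.
  m = 111 → c = 00010, weight = 1.
Tally weights:
  weight 0: 1 codewords.
  weight 1: 2 codewords.
  weight 2: 2 codewords.
  weight 3: 2 codewords.
  weight 4: 1 codewords.
Minimum distance d = smallest w > 0 with A_w > 0 = 1.
Sanity: Σ A_w = 8 = 2^3 = 8 ✓.


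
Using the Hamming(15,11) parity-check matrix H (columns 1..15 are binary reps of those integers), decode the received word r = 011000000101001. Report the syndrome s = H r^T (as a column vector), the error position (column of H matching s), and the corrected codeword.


s = (1, 0, 0, 0)^T, error position = 8, corrected codeword c = 011000010101001

Compute s = H r^T mod 2 one row at a time:
  s_1 = 0 + 0 + 1 + 0 + 1 + 0 + 0 + 1 = 3 ≡ 1 (mod 2).
  s_2 = 0 + 0 + 0 + 0 + 1 + 0 + 0 + 1 = 2 ≡ 0 (mod 2).
  s_3 = 1 + 1 + 0 + 0 + 1 + 0 + 0 + 1 = 4 ≡ 0 (mod 2).
  s_4 = 0 + 1 + 0 + 0 + 0 + 0 + 0 + 1 = 2 ≡ 0 (mod 2).
s = (1, 0, 0, 0)^T — this equals column 8 of H (binary 1000), so error is at position 8.
Correct: flip bit 8 of r = 011000000101001 to get c = 011000010101001.


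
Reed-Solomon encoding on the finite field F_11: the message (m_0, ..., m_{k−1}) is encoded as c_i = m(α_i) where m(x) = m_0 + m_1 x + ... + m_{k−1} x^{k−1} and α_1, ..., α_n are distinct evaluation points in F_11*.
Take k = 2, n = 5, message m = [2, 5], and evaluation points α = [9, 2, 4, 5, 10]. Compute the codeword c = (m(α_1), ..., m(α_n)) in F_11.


c = [3, 1, 0, 5, 8]

Message polynomial: m(x) = 2 + 5·x (mod 11).
For each evaluation point α_i, compute m(α_i) mod 11:
  α_1 = 9: Horner steps 5 → 3, so m(9) = 3.
  α_2 = 2: Horner steps 5 → 1, so m(2) = 1.
  α_3 = 4: Horner steps 5 → 0, so m(4) = 0.
  α_4 = 5: Horner steps 5 → 5, so m(5) = 5.
  α_5 = 10: Horner steps 5 → 8, so m(10) = 8.
Codeword c = [3, 1, 0, 5, 8] ∈ F_11^5.


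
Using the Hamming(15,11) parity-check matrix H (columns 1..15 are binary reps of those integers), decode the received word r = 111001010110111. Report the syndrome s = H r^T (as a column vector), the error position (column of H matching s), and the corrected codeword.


s = (0, 0, 1, 1)^T, error position = 3, corrected codeword c = 110001010110111

Compute s = H r^T mod 2 one row at a time:
  s_1 = 1 + 0 + 1 + 1 + 0 + 1 + 1 + 1 = 6 ≡ 0 (mod 2).
  s_2 = 0 + 0 + 1 + 0 + 0 + 1 + 1 + 1 = 4 ≡ 0 (mod 2).
  s_3 = 1 + 1 + 1 + 0 + 1 + 1 + 1 + 1 = 7 ≡ 1 (mod 2).
  s_4 = 1 + 1 + 0 + 0 + 0 + 1 + 1 + 1 = 5 ≡ 1 (mod 2).
s = (0, 0, 1, 1)^T — this equals column 3 of H (binary 0011), so error is at position 3.
Correct: flip bit 3 of r = 111001010110111 to get c = 110001010110111.


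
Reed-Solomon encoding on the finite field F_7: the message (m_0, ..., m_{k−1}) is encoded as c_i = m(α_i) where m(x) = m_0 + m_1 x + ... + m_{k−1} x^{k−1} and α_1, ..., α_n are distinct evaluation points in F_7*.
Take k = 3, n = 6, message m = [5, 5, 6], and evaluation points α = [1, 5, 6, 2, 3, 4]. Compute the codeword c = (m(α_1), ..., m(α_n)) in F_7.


c = [2, 5, 6, 4, 4, 2]

Message polynomial: m(x) = 5 + 5·x + 6·x^2 (mod 7).
For each evaluation point α_i, compute m(α_i) mod 7:
  α_1 = 1: Horner steps 6 → 4 → 2, so m(1) = 2.
  α_2 = 5: Horner steps 6 → 0 → 5, so m(5) = 5.
  α_3 = 6: Horner steps 6 → 6 → 6, so m(6) = 6.
  α_4 = 2: Horner steps 6 → 3 → 4, so m(2) = 4.
  α_5 = 3: Horner steps 6 → 2 → 4, so m(3) = 4.
  α_6 = 4: Horner steps 6 → 1 → 2, so m(4) = 2.
Codeword c = [2, 5, 6, 4, 4, 2] ∈ F_7^6.


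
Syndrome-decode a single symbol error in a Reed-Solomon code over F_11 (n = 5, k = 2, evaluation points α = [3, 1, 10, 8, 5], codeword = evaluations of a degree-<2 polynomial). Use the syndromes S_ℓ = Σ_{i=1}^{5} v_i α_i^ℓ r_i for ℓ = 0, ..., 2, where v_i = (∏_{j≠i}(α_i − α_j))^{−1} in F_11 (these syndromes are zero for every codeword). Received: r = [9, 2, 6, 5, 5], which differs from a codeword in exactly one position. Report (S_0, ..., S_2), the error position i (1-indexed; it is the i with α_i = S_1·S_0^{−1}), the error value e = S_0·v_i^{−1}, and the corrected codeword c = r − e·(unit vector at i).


S = (5, 7, 1), error at position 4, error magnitude e = 6, c = [9, 2, 6, 10, 5].

Step 1: column multipliers v_i = (∏_{j≠i}(α_i − α_j))^{−1} mod 11.
  i = 1 (α = 3): (3−1)(3−10)(3−8)(3−5) = 2·(−7)·(−5)·(−2) = −140 ≡ 3, so v_1 = 3^{−1} = 4 (mod 11).
  i = 2 (α = 1): (1−3)(1−10)(1−8)(1−5) = (−2)·(−9)·(−7)·(−4) = 504 ≡ 9, so v_2 = 9^{−1} = 5 (mod 11).
  i = 3 (α = 10): (10−3)(10−1)(10−8)(10−5) = 7·9·2·5 = 630 ≡ 3, so v_3 = 3^{−1} = 4 (mod 11).
  i = 4 (α = 8): (8−3)(8−1)(8−10)(8−5) = 5·7·(−2)·3 = −210 ≡ 10, so v_4 = 10^{−1} = 10 (mod 11).
  i = 5 (α = 5): (5−3)(5−1)(5−10)(5−8) = 2·4·(−5)·(−3) = 120 ≡ 10, so v_5 = 10^{−1} = 10 (mod 11).
  v = [4, 5, 4, 10, 10].
Step 2: syndromes of r = [9, 2, 6, 5, 5] (all sums mod 11).
  S_0 = Σ v_i r_i = 4·9 + 5·2 + 4·6 + 10·5 + 10·5 = 170 ≡ 5.
  S_1 = Σ v_i α_i r_i = 4·3·9 + 5·1·2 + 4·10·6 + 10·8·5 + 10·5·5 = 1008 ≡ 7.
  α_i^2 mod 11 = [9, 1, 1, 9, 3].
  S_2 = Σ v_i α_i^2 r_i = 4·9·9 + 5·1·2 + 4·1·6 + 10·9·5 + 10·3·5 = 958 ≡ 1.
  S = (5, 7, 1) ≠ 0, so r is not a codeword (an error is present).
Step 3: locate the error. For a single error e at position i, S_ℓ = v_i·e·α_i^ℓ, so α_err = S_1/S_0.
  S_0^{−1} = 5^{−1} = 9 (mod 11), so α_err = 7·9 = 63 ≡ 8 = α_4. Error position i = 4.
  Consistency check: S_2/S_1 = 1·8 = 8 ≡ 8 = α_err ✓ (single-error assumption holds).
Step 4: error magnitude e = S_0/v_4 = S_0·∏_{j≠4}(α_4 − α_j) = 5·10 = 50 ≡ 6 (mod 11).
Step 5: correct position 4: c_4 = r_4 − e = 5 − 6 ≡ 10 (mod 11). Hence c = [9, 2, 6, 10, 5].
  Check: interpolating c through the α_i gives m(x) = 4 + 9·x (degree < 2) with m(α_i) = c_i for every i, so c is indeed a codeword.


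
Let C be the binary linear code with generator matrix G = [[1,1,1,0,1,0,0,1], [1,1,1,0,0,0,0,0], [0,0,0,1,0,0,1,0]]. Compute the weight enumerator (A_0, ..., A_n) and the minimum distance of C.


Weight distribution: A_0 = 1, A_2 = 2, A_3 = 1, A_4 = 1, A_5 = 2, A_7 = 1. Minimum distance d = 2.

Enumerate all 2^3 = 8 messages m ∈ F_2^3.
For each, compute codeword c = mG in F_2^8, then tally its weight.
  m = 000 → c = 00000000, weight = 0.
  m = 100 → c = 11101001, weight = 5.
  m = 010 → c = 11100000, weight = 3.
  m = 110 → c = 00001001, weight = 2.
  m = 001 → c = 00010010, weight = 2.
  m = 101 → c = 11111011, weight = 7.
  m = 011 → c = 11110010, weight = 5.
  m = 111 → c = 00011011, weight = 4.
Tally weights:
  weight 0: 1 codewords.
  weight 2: 2 codewords.
  weight 3: 1 codewords.
  weight 4: 1 codewords.
  weight 5: 2 codewords.
  weight 7: 1 codewords.
Minimum distance d = smallest w > 0 with A_w > 0 = 2.
Sanity: Σ A_w = 8 = 2^3 = 8 ✓.


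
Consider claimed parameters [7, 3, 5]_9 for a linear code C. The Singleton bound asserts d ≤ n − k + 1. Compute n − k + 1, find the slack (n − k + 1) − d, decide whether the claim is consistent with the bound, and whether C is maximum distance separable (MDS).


Singleton RHS = n − k + 1 = 5, slack = 0, bound satisfied, MDS.

Singleton bound: d ≤ n − k + 1.
Here n = 7, k = 3, so n − k + 1 = 5.
Given d = 5, check d ≤ 5: YES.
Slack = (n − k + 1) − d = 0.
The code is MDS (slack = 0).
Description: the claimed parameters are [7, 3, 5]_9; such a code would be MDS (meets Singleton bound).
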